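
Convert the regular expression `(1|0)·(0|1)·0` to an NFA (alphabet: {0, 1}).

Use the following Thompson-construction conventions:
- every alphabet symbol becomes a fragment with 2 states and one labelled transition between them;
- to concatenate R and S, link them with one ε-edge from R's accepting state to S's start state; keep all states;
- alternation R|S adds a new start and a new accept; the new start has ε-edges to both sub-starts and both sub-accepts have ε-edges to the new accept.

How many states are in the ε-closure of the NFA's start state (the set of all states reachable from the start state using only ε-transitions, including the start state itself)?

Let C(F) = |ε-closure(F.start)| within fragment F, and note whether F accepts ε. Symbol fragments have C = 1 and do not accept ε. Then:
  1|0 — C = 1 + 1 + 1 = 3 (the new accept is not ε-reachable since no branch accepts ε)
  0|1 — C = 1 + 1 + 1 = 3 (the new accept is not ε-reachable since no branch accepts ε)
  (1|0)·(0|1)·0 — same as the first factor's closure: C = 3

3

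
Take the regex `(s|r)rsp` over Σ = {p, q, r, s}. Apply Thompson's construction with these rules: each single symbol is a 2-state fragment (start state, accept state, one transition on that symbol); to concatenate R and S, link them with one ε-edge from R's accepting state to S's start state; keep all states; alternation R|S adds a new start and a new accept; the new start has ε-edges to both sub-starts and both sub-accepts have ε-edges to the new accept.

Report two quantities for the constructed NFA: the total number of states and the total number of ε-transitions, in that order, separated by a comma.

12, 7

Per subexpression:
Each of the 5 symbol leaves contributes 2 states and 0 ε-transitions.
  s|r : 6 states, 4 ε-transitions
  (s|r)rsp : 12 states, 7 ε-transitions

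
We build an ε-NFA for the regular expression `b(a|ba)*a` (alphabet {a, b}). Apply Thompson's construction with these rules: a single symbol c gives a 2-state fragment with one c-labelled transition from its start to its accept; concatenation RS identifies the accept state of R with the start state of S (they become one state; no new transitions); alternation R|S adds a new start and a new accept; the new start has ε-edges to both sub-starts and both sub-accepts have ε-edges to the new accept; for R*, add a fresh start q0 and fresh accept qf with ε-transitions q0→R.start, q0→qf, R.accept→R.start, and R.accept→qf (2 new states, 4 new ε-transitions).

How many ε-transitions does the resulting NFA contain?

8

By structural recursion:
Each of the 5 symbol leaves contributes 0 ε-transitions.
  ba = 0 ε-transitions
  a|ba = 4 ε-transitions
  (a|ba)* = 8 ε-transitions
  b(a|ba)*a = 8 ε-transitions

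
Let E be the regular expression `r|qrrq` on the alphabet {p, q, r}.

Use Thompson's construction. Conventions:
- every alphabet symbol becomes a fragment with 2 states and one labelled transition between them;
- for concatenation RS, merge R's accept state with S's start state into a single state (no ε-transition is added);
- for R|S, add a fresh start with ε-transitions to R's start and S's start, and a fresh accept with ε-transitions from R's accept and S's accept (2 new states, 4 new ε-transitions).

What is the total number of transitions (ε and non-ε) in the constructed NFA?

By structural recursion:
Each of the 5 symbol leaves contributes 1 transition (1 symbol, 0 ε).
  qrrq = 4 transitions (4 symbol, 0 ε)
  r|qrrq = 9 transitions (5 symbol, 4 ε)

9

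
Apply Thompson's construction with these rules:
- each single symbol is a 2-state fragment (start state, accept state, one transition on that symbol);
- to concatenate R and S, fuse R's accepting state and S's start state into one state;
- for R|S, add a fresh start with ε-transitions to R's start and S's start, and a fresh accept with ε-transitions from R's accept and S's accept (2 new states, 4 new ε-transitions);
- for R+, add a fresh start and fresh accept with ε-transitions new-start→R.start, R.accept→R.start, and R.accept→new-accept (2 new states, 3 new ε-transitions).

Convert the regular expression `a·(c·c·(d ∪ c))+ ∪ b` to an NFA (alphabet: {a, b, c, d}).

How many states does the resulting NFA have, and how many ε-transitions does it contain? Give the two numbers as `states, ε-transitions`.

15, 11

By structural recursion:
Each of the 6 symbol leaves contributes 2 states and 0 ε-transitions.
  d ∪ c → 6 states, 4 ε-transitions
  c·c·(d ∪ c) → 8 states, 4 ε-transitions
  (c·c·(d ∪ c))+ → 10 states, 7 ε-transitions
  a·(c·c·(d ∪ c))+ → 11 states, 7 ε-transitions
  a·(c·c·(d ∪ c))+ ∪ b → 15 states, 11 ε-transitions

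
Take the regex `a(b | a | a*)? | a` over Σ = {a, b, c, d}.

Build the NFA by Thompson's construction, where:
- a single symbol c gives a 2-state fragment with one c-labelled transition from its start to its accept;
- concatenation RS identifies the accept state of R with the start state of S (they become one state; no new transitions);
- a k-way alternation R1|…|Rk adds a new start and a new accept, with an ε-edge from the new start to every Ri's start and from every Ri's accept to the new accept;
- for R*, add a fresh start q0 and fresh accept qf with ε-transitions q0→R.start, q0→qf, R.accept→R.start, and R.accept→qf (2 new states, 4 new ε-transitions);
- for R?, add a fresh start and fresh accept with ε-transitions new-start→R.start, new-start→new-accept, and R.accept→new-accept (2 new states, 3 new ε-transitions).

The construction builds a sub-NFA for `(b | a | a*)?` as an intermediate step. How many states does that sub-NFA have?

Fragment for `(b | a | a*)?`:
Each of the 3 symbol leaves contributes a 2-state fragment.
  a* — 4 states
  b | a | a* — 10 states
  (b | a | a*)? — 12 states

12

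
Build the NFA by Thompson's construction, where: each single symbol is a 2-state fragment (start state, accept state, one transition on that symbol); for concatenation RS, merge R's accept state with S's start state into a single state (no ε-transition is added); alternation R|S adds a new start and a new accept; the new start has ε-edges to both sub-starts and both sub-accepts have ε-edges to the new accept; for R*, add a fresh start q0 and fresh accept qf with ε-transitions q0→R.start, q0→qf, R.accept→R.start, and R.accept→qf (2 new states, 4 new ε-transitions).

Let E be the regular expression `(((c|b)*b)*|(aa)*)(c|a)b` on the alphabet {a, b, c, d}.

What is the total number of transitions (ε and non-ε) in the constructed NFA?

Per subexpression:
Each of the 8 symbol leaves contributes 1 transition (1 symbol, 0 ε).
  c|b = 6 transitions (2 symbol, 4 ε)
  (c|b)* = 10 transitions (2 symbol, 8 ε)
  (c|b)*b = 11 transitions (3 symbol, 8 ε)
  ((c|b)*b)* = 15 transitions (3 symbol, 12 ε)
  aa = 2 transitions (2 symbol, 0 ε)
  (aa)* = 6 transitions (2 symbol, 4 ε)
  ((c|b)*b)*|(aa)* = 25 transitions (5 symbol, 20 ε)
  c|a = 6 transitions (2 symbol, 4 ε)
  (((c|b)*b)*|(aa)*)(c|a)b = 32 transitions (8 symbol, 24 ε)

32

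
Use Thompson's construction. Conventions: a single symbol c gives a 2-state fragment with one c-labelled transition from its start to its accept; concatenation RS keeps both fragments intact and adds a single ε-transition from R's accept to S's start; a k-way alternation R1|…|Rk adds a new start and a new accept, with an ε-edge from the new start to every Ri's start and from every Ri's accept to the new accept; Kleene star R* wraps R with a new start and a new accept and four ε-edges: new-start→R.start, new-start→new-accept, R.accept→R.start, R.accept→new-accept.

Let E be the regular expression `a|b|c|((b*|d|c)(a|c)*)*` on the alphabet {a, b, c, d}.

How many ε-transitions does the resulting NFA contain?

31

By structural recursion:
Each of the 8 symbol leaves contributes 0 ε-transitions.
  b* — 4 ε-transitions
  b*|d|c — 10 ε-transitions
  a|c — 4 ε-transitions
  (a|c)* — 8 ε-transitions
  (b*|d|c)(a|c)* — 19 ε-transitions
  ((b*|d|c)(a|c)*)* — 23 ε-transitions
  a|b|c|((b*|d|c)(a|c)*)* — 31 ε-transitions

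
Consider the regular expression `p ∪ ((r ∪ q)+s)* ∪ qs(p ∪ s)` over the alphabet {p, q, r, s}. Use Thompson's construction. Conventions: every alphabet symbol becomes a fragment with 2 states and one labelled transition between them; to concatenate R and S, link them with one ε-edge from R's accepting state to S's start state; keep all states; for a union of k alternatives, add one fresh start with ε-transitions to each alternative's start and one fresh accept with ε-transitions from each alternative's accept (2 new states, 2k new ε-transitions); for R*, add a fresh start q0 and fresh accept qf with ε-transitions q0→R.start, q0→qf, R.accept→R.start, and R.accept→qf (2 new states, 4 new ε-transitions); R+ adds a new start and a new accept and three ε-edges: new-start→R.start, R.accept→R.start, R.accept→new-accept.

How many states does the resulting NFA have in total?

26

Per subexpression:
Each of the 8 symbol leaves contributes a 2-state fragment.
  r ∪ q → 6 states
  (r ∪ q)+ → 8 states
  (r ∪ q)+s → 10 states
  ((r ∪ q)+s)* → 12 states
  p ∪ s → 6 states
  qs(p ∪ s) → 10 states
  p ∪ ((r ∪ q)+s)* ∪ qs(p ∪ s) → 26 states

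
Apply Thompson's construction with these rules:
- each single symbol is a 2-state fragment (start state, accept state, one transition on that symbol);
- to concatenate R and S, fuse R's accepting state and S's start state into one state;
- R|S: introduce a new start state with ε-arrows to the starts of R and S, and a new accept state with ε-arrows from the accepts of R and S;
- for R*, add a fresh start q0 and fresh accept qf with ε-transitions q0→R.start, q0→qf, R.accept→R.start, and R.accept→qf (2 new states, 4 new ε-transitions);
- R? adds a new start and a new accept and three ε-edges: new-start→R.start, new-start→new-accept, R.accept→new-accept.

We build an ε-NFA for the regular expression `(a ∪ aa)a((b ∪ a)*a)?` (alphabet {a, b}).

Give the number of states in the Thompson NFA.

18

By structural recursion:
Each of the 7 symbol leaves contributes a 2-state fragment.
  aa → 3 states
  a ∪ aa → 7 states
  b ∪ a → 6 states
  (b ∪ a)* → 8 states
  (b ∪ a)*a → 9 states
  ((b ∪ a)*a)? → 11 states
  (a ∪ aa)a((b ∪ a)*a)? → 18 states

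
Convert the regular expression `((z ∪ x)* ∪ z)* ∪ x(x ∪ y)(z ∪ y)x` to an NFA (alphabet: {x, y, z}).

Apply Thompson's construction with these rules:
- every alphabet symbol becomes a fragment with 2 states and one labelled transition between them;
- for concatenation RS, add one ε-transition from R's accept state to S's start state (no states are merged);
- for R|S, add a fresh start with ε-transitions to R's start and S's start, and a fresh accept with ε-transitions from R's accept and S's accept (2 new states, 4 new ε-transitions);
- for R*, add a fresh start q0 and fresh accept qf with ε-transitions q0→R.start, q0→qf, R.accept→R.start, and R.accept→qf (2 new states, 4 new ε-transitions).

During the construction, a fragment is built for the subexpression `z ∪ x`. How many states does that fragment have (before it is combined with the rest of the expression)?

Fragment for `z ∪ x`:
Each of the 2 symbol leaves contributes a 2-state fragment.
  z ∪ x — 6 states

6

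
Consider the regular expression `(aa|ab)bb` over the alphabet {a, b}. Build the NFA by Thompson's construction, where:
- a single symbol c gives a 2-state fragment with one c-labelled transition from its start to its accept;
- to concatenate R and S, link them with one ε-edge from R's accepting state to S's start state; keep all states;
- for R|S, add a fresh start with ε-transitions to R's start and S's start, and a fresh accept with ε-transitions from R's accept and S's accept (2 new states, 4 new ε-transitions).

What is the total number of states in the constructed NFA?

Recursing over subexpressions:
Each of the 6 symbol leaves contributes a 2-state fragment.
  aa → 4 states
  ab → 4 states
  aa|ab → 10 states
  (aa|ab)bb → 14 states

14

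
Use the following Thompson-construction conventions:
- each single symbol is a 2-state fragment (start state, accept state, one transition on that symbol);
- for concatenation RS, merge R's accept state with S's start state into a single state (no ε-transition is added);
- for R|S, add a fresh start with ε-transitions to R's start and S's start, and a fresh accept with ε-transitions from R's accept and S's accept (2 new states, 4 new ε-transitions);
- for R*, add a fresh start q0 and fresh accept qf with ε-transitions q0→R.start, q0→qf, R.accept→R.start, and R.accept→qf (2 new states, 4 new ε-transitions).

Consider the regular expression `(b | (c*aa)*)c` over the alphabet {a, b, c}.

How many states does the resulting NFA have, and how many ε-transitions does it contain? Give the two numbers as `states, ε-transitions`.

By structural recursion:
Each of the 5 symbol leaves contributes 2 states and 0 ε-transitions.
  c* : 4 states, 4 ε-transitions
  c*aa : 6 states, 4 ε-transitions
  (c*aa)* : 8 states, 8 ε-transitions
  b | (c*aa)* : 12 states, 12 ε-transitions
  (b | (c*aa)*)c : 13 states, 12 ε-transitions

13, 12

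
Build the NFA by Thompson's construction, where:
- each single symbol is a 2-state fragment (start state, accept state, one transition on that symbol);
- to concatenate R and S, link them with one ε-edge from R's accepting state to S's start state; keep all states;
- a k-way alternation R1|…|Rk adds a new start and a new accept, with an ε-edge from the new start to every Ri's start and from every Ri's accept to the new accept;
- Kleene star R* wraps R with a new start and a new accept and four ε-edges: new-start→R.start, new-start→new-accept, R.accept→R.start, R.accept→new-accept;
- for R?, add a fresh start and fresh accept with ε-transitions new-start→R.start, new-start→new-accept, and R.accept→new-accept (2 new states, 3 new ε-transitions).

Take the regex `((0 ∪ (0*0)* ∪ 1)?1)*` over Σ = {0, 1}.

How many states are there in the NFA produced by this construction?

By structural recursion:
Each of the 5 symbol leaves contributes a 2-state fragment.
  0* — 4 states
  0*0 — 6 states
  (0*0)* — 8 states
  0 ∪ (0*0)* ∪ 1 — 14 states
  (0 ∪ (0*0)* ∪ 1)? — 16 states
  (0 ∪ (0*0)* ∪ 1)?1 — 18 states
  ((0 ∪ (0*0)* ∪ 1)?1)* — 20 states

20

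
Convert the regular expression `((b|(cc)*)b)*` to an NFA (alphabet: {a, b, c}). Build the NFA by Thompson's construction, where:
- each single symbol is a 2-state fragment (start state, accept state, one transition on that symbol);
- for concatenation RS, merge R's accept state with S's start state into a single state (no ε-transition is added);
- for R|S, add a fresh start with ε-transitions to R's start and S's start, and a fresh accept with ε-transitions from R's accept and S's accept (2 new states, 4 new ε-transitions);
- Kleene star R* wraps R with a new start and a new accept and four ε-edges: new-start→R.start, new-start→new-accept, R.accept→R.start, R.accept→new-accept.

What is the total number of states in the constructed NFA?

12

Recursing over subexpressions:
Each of the 4 symbol leaves contributes a 2-state fragment.
  cc = 3 states
  (cc)* = 5 states
  b|(cc)* = 9 states
  (b|(cc)*)b = 10 states
  ((b|(cc)*)b)* = 12 states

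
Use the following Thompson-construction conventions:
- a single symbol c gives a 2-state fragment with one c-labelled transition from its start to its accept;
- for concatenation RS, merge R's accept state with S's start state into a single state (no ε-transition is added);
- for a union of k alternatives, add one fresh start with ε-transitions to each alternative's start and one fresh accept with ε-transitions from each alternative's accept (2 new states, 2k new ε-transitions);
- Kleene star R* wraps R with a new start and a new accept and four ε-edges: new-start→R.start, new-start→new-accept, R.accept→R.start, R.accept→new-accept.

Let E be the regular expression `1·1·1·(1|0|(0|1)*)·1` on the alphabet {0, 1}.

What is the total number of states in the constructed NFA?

Recursing over subexpressions:
Each of the 8 symbol leaves contributes a 2-state fragment.
  0|1 — 6 states
  (0|1)* — 8 states
  1|0|(0|1)* — 14 states
  1·1·1·(1|0|(0|1)*)·1 — 18 states

18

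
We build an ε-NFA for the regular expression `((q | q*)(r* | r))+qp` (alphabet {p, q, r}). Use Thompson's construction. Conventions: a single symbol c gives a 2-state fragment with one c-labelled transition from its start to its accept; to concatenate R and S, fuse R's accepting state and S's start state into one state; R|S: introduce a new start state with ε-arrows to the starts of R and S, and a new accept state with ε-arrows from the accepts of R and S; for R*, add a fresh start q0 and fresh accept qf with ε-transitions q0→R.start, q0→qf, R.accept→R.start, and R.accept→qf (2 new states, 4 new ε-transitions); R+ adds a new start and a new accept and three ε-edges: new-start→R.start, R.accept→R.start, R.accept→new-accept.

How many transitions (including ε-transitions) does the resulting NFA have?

25

Building bottom-up:
Each of the 6 symbol leaves contributes 1 transition (1 symbol, 0 ε).
  q* : 5 transitions (1 symbol, 4 ε)
  q | q* : 10 transitions (2 symbol, 8 ε)
  r* : 5 transitions (1 symbol, 4 ε)
  r* | r : 10 transitions (2 symbol, 8 ε)
  (q | q*)(r* | r) : 20 transitions (4 symbol, 16 ε)
  ((q | q*)(r* | r))+ : 23 transitions (4 symbol, 19 ε)
  ((q | q*)(r* | r))+qp : 25 transitions (6 symbol, 19 ε)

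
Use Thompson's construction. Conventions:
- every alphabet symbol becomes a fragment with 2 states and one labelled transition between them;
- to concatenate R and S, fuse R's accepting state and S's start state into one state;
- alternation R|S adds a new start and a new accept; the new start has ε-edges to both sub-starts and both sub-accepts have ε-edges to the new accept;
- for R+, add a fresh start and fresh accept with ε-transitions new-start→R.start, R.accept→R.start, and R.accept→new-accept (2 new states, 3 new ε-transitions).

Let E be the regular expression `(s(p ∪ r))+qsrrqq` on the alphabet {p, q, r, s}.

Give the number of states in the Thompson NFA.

Per subexpression:
Each of the 9 symbol leaves contributes a 2-state fragment.
  p ∪ r : 6 states
  s(p ∪ r) : 7 states
  (s(p ∪ r))+ : 9 states
  (s(p ∪ r))+qsrrqq : 15 states

15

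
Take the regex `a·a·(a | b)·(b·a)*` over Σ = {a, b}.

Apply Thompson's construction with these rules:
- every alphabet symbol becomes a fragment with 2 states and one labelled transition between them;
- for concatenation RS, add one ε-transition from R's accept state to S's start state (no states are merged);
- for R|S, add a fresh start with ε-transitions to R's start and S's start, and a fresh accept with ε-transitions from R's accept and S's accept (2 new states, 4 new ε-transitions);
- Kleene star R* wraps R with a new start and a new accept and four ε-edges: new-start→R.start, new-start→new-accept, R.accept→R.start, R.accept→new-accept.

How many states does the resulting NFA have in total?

16

Bottom-up over the parse tree:
Each of the 6 symbol leaves contributes a 2-state fragment.
  a | b → 6 states
  b·a → 4 states
  (b·a)* → 6 states
  a·a·(a | b)·(b·a)* → 16 states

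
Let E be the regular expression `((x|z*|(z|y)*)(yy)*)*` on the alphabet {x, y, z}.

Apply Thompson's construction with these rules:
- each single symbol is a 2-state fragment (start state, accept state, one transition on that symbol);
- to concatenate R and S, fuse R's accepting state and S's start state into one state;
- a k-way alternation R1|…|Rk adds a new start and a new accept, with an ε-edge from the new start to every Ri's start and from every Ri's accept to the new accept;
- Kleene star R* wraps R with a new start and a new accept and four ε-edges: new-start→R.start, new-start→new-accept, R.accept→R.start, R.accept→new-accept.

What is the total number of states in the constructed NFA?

By structural recursion:
Each of the 6 symbol leaves contributes a 2-state fragment.
  z* = 4 states
  z|y = 6 states
  (z|y)* = 8 states
  x|z*|(z|y)* = 16 states
  yy = 3 states
  (yy)* = 5 states
  (x|z*|(z|y)*)(yy)* = 20 states
  ((x|z*|(z|y)*)(yy)*)* = 22 states

22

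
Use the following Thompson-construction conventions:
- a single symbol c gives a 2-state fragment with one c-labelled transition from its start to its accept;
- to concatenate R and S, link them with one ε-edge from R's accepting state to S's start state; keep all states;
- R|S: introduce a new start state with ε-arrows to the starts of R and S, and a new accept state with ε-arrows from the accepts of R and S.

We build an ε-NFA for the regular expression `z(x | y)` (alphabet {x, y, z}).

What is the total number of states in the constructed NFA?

8

Recursing over subexpressions:
Each of the 3 symbol leaves contributes a 2-state fragment.
  x | y — 6 states
  z(x | y) — 8 states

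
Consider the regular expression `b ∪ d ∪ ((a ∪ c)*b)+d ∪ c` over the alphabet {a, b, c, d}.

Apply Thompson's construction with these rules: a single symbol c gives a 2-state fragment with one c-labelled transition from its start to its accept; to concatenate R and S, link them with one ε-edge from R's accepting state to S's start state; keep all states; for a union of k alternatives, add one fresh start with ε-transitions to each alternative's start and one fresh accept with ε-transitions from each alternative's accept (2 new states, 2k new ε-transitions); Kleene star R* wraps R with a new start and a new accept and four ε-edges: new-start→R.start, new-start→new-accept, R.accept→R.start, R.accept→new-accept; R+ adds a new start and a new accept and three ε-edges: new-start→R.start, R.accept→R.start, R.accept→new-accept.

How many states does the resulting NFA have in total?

22

Bottom-up over the parse tree:
Each of the 7 symbol leaves contributes a 2-state fragment.
  a ∪ c = 6 states
  (a ∪ c)* = 8 states
  (a ∪ c)*b = 10 states
  ((a ∪ c)*b)+ = 12 states
  ((a ∪ c)*b)+d = 14 states
  b ∪ d ∪ ((a ∪ c)*b)+d ∪ c = 22 states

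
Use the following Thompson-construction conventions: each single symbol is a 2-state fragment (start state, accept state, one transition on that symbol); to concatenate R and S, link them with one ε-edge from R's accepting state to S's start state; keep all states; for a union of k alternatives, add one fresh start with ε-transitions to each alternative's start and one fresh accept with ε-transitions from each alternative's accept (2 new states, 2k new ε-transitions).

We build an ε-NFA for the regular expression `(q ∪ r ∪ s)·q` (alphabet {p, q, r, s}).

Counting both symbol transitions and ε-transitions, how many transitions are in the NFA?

11

Per subexpression:
Each of the 4 symbol leaves contributes 1 transition (1 symbol, 0 ε).
  q ∪ r ∪ s → 9 transitions (3 symbol, 6 ε)
  (q ∪ r ∪ s)·q → 11 transitions (4 symbol, 7 ε)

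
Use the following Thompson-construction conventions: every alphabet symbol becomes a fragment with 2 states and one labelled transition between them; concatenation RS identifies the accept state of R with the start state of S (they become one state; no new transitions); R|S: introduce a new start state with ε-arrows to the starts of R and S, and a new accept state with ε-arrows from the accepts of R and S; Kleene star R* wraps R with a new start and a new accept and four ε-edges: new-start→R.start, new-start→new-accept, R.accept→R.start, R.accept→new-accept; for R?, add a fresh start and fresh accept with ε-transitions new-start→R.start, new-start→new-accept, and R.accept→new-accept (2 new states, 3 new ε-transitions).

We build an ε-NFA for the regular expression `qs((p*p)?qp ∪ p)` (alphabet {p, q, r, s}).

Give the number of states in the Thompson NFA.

Bottom-up over the parse tree:
Each of the 7 symbol leaves contributes a 2-state fragment.
  p* → 4 states
  p*p → 5 states
  (p*p)? → 7 states
  (p*p)?qp → 9 states
  (p*p)?qp ∪ p → 13 states
  qs((p*p)?qp ∪ p) → 15 states

15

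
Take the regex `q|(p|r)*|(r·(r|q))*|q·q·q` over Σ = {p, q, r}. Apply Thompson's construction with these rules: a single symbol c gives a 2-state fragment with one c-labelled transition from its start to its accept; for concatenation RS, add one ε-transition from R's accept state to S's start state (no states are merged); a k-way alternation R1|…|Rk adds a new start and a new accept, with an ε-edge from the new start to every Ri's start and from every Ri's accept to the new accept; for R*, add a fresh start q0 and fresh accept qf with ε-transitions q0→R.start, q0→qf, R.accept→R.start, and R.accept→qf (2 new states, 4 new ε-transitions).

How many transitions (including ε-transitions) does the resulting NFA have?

36

By structural recursion:
Each of the 9 symbol leaves contributes 1 transition (1 symbol, 0 ε).
  p|r → 6 transitions (2 symbol, 4 ε)
  (p|r)* → 10 transitions (2 symbol, 8 ε)
  r|q → 6 transitions (2 symbol, 4 ε)
  r·(r|q) → 8 transitions (3 symbol, 5 ε)
  (r·(r|q))* → 12 transitions (3 symbol, 9 ε)
  q·q·q → 5 transitions (3 symbol, 2 ε)
  q|(p|r)*|(r·(r|q))*|q·q·q → 36 transitions (9 symbol, 27 ε)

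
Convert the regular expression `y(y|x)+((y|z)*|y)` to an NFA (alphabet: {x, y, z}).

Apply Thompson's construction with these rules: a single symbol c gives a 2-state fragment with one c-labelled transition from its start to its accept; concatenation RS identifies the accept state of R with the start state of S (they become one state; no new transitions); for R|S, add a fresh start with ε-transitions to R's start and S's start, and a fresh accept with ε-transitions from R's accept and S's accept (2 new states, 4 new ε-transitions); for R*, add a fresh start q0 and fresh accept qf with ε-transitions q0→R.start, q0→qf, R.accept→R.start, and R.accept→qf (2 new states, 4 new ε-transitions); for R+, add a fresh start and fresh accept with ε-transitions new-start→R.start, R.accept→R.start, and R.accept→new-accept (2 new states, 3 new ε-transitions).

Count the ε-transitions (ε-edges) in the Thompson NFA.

19

By structural recursion:
Each of the 6 symbol leaves contributes 0 ε-transitions.
  y|x : 4 ε-transitions
  (y|x)+ : 7 ε-transitions
  y|z : 4 ε-transitions
  (y|z)* : 8 ε-transitions
  (y|z)*|y : 12 ε-transitions
  y(y|x)+((y|z)*|y) : 19 ε-transitions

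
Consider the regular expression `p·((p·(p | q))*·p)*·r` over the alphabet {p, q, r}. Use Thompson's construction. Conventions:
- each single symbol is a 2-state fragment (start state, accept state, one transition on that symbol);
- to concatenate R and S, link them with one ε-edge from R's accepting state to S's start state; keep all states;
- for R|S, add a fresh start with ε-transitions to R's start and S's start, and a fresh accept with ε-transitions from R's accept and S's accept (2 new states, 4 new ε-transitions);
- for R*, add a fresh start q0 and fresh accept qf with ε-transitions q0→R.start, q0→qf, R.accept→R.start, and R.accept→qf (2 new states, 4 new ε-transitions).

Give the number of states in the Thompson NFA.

18

Per subexpression:
Each of the 6 symbol leaves contributes a 2-state fragment.
  p | q — 6 states
  p·(p | q) — 8 states
  (p·(p | q))* — 10 states
  (p·(p | q))*·p — 12 states
  ((p·(p | q))*·p)* — 14 states
  p·((p·(p | q))*·p)*·r — 18 states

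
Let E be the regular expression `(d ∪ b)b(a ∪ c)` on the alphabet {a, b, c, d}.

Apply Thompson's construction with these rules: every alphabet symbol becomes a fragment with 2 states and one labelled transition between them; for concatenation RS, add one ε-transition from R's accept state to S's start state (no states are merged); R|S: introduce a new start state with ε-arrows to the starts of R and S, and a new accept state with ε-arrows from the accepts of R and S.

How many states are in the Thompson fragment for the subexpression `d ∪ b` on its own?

Fragment for `d ∪ b`:
Each of the 2 symbol leaves contributes a 2-state fragment.
  d ∪ b → 6 states

6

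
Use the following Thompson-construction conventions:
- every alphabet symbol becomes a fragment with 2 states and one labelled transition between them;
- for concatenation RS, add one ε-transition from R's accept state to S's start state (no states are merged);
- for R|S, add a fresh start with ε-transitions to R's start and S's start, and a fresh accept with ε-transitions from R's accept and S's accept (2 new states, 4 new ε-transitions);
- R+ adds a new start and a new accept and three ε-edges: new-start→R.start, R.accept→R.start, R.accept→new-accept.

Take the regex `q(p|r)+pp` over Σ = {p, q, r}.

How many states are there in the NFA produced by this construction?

14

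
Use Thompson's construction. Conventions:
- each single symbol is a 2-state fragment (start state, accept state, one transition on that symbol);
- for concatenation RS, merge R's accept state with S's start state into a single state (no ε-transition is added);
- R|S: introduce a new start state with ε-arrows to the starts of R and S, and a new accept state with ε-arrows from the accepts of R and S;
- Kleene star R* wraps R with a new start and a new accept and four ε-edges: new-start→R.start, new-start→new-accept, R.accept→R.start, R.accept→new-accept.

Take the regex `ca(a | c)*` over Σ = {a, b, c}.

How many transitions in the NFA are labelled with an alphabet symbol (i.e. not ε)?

Per subexpression:
Each of the 4 symbol leaves contributes exactly 1 symbol transition.
  a | c = 2 symbol transitions
  (a | c)* = 2 symbol transitions
  ca(a | c)* = 4 symbol transitions

4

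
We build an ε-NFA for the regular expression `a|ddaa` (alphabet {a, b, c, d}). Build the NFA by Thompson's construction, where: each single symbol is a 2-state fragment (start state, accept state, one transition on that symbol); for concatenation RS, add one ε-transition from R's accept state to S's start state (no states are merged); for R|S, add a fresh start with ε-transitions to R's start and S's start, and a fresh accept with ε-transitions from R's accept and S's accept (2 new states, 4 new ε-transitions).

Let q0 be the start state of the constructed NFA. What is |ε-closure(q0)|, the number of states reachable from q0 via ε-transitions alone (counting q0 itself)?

Compute the ε-closure size of each fragment's start state recursively; a symbol fragment's start has no outgoing ε-edge, so its closure is just itself (size 1).
  ddaa : |closure| equals the left operand's closure size = 1 (its accept is not ε-reachable, so the closure stops there)
  a|ddaa : new start ε-reaches every alternative's start; none of them accept ε, so the new accept is not reached: |closure| = 1 + 1 + 1 = 3

3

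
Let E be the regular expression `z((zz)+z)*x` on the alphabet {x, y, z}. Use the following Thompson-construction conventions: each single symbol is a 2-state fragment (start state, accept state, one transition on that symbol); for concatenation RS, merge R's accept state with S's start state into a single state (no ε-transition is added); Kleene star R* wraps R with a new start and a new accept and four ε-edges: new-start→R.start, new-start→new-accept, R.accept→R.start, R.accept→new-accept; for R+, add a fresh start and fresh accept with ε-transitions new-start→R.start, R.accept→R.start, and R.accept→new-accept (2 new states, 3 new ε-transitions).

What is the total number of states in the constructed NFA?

10

Recursing over subexpressions:
Each of the 5 symbol leaves contributes a 2-state fragment.
  zz : 3 states
  (zz)+ : 5 states
  (zz)+z : 6 states
  ((zz)+z)* : 8 states
  z((zz)+z)*x : 10 states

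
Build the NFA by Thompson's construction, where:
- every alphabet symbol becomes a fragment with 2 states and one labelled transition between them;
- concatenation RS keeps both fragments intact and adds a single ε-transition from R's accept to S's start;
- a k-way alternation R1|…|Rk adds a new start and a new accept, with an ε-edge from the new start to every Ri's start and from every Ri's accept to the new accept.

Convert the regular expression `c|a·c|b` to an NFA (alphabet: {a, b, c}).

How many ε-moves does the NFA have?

Building bottom-up:
Each of the 4 symbol leaves contributes 0 ε-transitions.
  a·c : 1 ε-transition
  c|a·c|b : 7 ε-transitions

7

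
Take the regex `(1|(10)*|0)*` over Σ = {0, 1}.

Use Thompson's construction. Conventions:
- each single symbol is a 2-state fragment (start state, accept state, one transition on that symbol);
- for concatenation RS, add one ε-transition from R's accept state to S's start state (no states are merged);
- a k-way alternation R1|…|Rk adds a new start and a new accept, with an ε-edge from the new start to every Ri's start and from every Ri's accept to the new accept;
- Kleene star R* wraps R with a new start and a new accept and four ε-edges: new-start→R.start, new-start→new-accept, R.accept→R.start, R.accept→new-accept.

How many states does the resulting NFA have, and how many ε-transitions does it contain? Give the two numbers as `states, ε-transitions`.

14, 15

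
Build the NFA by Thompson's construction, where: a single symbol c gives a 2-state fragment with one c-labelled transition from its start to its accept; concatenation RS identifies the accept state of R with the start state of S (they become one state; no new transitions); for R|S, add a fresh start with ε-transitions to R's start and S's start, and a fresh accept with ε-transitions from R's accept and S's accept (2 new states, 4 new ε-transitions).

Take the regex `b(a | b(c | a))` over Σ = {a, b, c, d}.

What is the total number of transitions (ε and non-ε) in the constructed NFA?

13

Bottom-up over the parse tree:
Each of the 5 symbol leaves contributes 1 transition (1 symbol, 0 ε).
  c | a = 6 transitions (2 symbol, 4 ε)
  b(c | a) = 7 transitions (3 symbol, 4 ε)
  a | b(c | a) = 12 transitions (4 symbol, 8 ε)
  b(a | b(c | a)) = 13 transitions (5 symbol, 8 ε)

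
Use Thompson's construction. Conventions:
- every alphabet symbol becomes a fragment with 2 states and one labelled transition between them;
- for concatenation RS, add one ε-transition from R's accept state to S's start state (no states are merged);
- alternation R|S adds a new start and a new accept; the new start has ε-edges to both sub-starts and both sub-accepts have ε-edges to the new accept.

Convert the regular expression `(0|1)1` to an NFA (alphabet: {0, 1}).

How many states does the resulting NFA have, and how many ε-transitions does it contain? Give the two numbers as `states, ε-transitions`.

8, 5

Bottom-up over the parse tree:
Each of the 3 symbol leaves contributes 2 states and 0 ε-transitions.
  0|1 — 6 states, 4 ε-transitions
  (0|1)1 — 8 states, 5 ε-transitions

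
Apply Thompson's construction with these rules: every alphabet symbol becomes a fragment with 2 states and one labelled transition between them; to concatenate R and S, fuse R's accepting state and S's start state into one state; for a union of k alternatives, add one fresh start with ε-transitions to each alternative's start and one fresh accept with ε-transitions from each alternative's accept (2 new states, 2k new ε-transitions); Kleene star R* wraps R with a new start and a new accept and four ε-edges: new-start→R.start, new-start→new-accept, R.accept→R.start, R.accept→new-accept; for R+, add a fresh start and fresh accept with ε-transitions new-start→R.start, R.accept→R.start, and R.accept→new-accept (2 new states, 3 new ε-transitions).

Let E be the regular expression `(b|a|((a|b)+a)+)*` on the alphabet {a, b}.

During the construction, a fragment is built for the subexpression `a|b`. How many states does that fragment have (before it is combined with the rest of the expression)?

6

Fragment for `a|b`:
Each of the 2 symbol leaves contributes a 2-state fragment.
  a|b → 6 states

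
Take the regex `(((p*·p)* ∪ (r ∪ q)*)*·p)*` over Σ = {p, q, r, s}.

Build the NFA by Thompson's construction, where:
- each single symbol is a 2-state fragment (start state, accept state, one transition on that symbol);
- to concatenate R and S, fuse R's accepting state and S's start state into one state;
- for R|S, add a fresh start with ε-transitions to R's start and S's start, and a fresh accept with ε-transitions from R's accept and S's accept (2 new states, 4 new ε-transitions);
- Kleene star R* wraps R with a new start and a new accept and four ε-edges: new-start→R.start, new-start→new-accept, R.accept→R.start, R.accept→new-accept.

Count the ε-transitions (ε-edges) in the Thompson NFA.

28

By structural recursion:
Each of the 5 symbol leaves contributes 0 ε-transitions.
  p* → 4 ε-transitions
  p*·p → 4 ε-transitions
  (p*·p)* → 8 ε-transitions
  r ∪ q → 4 ε-transitions
  (r ∪ q)* → 8 ε-transitions
  (p*·p)* ∪ (r ∪ q)* → 20 ε-transitions
  ((p*·p)* ∪ (r ∪ q)*)* → 24 ε-transitions
  ((p*·p)* ∪ (r ∪ q)*)*·p → 24 ε-transitions
  (((p*·p)* ∪ (r ∪ q)*)*·p)* → 28 ε-transitions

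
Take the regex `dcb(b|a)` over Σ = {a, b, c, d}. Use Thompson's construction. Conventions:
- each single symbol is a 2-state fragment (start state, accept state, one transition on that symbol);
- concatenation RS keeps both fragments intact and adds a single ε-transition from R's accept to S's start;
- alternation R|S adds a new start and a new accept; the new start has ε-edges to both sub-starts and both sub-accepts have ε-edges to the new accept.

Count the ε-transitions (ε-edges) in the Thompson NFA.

Per subexpression:
Each of the 5 symbol leaves contributes 0 ε-transitions.
  b|a → 4 ε-transitions
  dcb(b|a) → 7 ε-transitions

7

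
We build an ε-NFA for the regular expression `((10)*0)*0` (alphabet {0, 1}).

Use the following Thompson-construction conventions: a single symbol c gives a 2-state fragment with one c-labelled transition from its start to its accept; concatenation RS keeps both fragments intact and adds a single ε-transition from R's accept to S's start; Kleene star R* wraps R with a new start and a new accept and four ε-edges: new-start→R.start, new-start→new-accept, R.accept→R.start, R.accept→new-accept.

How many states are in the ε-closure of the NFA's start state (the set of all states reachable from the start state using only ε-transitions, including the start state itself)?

Compute the ε-closure size of each fragment's start state recursively; a symbol fragment's start has no outgoing ε-edge, so its closure is just itself (size 1).
  10 : |ε-closure| equals the left operand's closure size = 1 (its accept is not ε-reachable, so the closure stops there)
  (10)* : the star's fresh start ε-reaches both the body's start and the fresh accept: |ε-closure| = 2 + 1 = 3
  (10)*0 : |ε-closure| = 3 + 1 = 4 (closure spills across the concat boundary because the left factor accepts ε)
  ((10)*0)* : new start has ε-edges to the inner start and to the new accept, so |ε-closure| = 2 + 4 = 6
  ((10)*0)*0 : the left operand accepts ε, so the closure extends into the next operand (via the concat ε-link); |ε-closure| = 6 + 1 = 7

7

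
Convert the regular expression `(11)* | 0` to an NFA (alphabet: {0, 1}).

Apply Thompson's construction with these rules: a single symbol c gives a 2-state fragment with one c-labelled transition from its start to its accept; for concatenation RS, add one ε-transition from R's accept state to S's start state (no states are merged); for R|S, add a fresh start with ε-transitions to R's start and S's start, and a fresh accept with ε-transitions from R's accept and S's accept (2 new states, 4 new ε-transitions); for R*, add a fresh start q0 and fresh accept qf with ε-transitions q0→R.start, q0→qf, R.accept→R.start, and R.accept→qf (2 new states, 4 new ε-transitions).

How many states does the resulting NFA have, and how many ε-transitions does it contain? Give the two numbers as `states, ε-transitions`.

10, 9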